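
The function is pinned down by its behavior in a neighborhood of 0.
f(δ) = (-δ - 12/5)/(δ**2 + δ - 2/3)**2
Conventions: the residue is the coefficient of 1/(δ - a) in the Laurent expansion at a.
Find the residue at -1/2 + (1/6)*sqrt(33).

The factor δ**2 + δ - 2/3 splits as (δ - a)(δ - a') with a = -1/2 + (1/6)*sqrt(33), a' = -1/2 - (1/6)*sqrt(33). At the order-2 pole a set g(δ) = (δ - a)^2*f(δ) = [-δ - 12/5] / (δ - a')^2.
Order-2 pole: residue = g'(a); g'(-1/2 + (1/6)*sqrt(33)) = (57/605)*sqrt(33), so the residue is (57/605)*sqrt(33).

The residue is (57/605)*sqrt(33).


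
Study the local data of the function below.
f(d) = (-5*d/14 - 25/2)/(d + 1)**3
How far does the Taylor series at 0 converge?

Denominator factor (d + 1)^3: pole of order 3 at -1, modulus 1.
The radius of convergence is the smallest modulus among the singular points: 1.

The radius of convergence is 1.


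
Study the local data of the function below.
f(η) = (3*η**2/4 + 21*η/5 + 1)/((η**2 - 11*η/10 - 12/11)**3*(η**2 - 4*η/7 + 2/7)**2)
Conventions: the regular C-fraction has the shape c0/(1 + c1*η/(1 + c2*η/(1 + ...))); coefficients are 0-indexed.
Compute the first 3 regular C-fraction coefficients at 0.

Taylor coefficients (expand at 0): a_0 = -65219/6912, a_1 = -1500037/30720, a_2 = -1032351551/16588800.
c0 = a_0 = -65219/6912. Peel one level at a time: if S = 1 + c*η/S' with S'(0) = 1, then c is the η-coefficient of S and S' = c*η/(S - 1).
S_1 = c0/f = 1 + (-207/40)*η + (96889/4800)*η^2 + ...; c1 = -207/40.
S_2 = c1*η/(S_1 - 1) = 1 + (96889/24840)*η + ...; c2 = 96889/24840.

The regular C-fraction coefficients are [-65219/6912, -207/40, 96889/24840].


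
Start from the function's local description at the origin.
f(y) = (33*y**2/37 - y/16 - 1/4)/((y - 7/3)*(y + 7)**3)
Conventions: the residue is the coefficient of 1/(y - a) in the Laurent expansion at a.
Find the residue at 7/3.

At the order-1 pole 7/3 set g(y) = (y - (7/3))*f(y) = (33*y**2/37 - y/16 - 1/4)/(y + 7)**3.
Simple pole: residue = g(a) at a = 7/3, which is 71289/12995584.

The residue is 71289/12995584.


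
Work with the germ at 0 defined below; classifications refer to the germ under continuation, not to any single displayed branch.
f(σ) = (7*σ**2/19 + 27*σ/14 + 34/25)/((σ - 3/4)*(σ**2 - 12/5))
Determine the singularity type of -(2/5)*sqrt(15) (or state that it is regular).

The denominator factor σ**2 - 12/5 vanishes at -(2/5)*sqrt(15) and appears to the power 1; the numerator there equals 1066/475 - (27/35)*sqrt(15), nonzero, and no other factor vanishes.
Hence a pole whose order is the multiplicity, 1.

The point is a pole of order 1.


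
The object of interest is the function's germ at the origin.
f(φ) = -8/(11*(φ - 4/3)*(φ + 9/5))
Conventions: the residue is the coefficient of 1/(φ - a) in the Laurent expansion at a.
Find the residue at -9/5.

At the order-1 pole -9/5 set g(φ) = (φ - (-9/5))*f(φ) = -8/(11*(φ - 4/3)).
Simple pole: residue = g(a) at a = -9/5, which is 120/517.

The residue is 120/517.


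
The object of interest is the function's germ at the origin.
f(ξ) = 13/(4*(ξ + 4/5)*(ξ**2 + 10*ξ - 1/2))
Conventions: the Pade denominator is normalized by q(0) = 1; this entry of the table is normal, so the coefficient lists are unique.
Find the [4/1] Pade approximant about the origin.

Taylor coefficients needed (expand at 0): a_0 = -65/8, a_1 = -4875/32, a_2 = -393705/128, a_3 = -31644275/512, a_4 = -2544181185/2048, a_5 = -204546908475/8192.
Write the denominator as Q(ξ) = 1 + q1*ξ. Requiring Q*f - P = O(ξ^6) with deg P <= 4 kills the coefficients of ξ^5..ξ^5 in Q*f:
  ξ^5: a_5 + q1*a_4 = 0, i.e. -204546908475/8192 + (-2544181185/2048)*q1 = 0.
Solving this linear system: q1 = -149851215/7455476.
The numerator is Q*f truncated at degree 4: P0 = a_0 = -65/8; P1 = a_1 + q1*a_0 = 40872975/3727738; P2 = a_2 + q1*a_1 = -102808485/7455476; P3 = a_3 + q1*a_2 = 32010550/1863869; P4 = a_4 + q1*a_3 = -85336485/3727738.

The Pade approximant has numerator coefficients [-65/8, 40872975/3727738, -102808485/7455476, 32010550/1863869, -85336485/3727738]; denominator coefficients [1, -149851215/7455476].


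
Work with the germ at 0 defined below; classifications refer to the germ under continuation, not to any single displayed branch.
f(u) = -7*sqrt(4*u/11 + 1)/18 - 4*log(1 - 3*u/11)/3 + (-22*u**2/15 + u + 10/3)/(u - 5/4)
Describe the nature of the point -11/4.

The point is an algebraic (square-root) branch point.

The term (-7/18)*sqrt(1 - u/(-11/4)) has argument 1 - -11/4/(-11/4) = 0 at -11/4: a square-root (algebraic, two-sheeted) branch point; the remaining terms are analytic or single-valued there.


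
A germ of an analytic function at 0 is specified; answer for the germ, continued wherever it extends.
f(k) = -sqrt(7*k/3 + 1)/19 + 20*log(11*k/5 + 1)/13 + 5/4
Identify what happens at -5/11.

The term (20/13)*log(1 - k/(-5/11)) has argument 1 - -5/11/(-5/11) = 0 at -5/11: a logarithmic (infinitely-sheeted) branch point; the remaining terms are analytic or single-valued there.

The point is a logarithmic branch point.


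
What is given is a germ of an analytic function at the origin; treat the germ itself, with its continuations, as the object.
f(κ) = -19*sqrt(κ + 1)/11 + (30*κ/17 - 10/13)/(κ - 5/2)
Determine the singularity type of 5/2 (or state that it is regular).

The point is a pole of order 1.

The denominator factor κ - 5/2 vanishes at 5/2 and appears to the power 1; the numerator there equals 805/221, nonzero, and no other factor vanishes.
The branch terms are analytic at this point.
Hence a pole whose order is the multiplicity, 1.


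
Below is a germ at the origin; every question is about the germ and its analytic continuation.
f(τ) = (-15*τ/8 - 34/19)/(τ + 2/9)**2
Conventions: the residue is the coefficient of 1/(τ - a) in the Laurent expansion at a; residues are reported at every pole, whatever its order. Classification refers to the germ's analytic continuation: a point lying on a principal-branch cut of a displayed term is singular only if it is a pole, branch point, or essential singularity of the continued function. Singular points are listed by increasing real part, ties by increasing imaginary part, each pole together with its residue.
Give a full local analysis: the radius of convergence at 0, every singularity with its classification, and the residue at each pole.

Denominator factor (τ + 2/9)^2: pole of order 2 at -2/9, modulus 2/9.
The radius of convergence is the smallest modulus among the singular points: 2/9.
At the order-2 pole -2/9 set g(τ) = (τ - (-2/9))^2*f(τ) = -15*τ/8 - 34/19.
Order-2 pole: residue = g'(a); g'(-2/9) = -15/8, so the residue is -15/8.

Radius of convergence at 0: 2/9.
At -2/9: a pole of order 2; residue -15/8.


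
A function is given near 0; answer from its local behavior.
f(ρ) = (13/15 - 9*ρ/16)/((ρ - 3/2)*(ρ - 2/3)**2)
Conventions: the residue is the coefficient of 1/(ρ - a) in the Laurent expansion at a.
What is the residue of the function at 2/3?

The residue is -33/1000.

At the order-2 pole 2/3 set g(ρ) = (ρ - (2/3))^2*f(ρ) = (13/15 - 9*ρ/16)/(ρ - 3/2).
Order-2 pole: residue = g'(a); g'(2/3) = -33/1000, so the residue is -33/1000.


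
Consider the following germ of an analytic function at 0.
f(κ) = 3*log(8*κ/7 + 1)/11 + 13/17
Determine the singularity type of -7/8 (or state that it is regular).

The term (3/11)*log(1 - κ/(-7/8)) has argument 1 - -7/8/(-7/8) = 0 at -7/8: a logarithmic (infinitely-sheeted) branch point; the remaining terms are analytic or single-valued there.

The point is a logarithmic branch point.


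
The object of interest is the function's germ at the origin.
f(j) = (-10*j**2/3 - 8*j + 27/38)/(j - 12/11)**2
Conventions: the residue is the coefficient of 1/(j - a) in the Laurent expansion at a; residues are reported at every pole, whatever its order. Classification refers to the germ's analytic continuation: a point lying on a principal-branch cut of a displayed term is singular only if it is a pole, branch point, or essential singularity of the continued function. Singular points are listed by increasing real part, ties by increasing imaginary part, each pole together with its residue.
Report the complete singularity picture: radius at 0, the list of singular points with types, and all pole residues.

Radius of convergence at 0: 12/11.
At 12/11: a pole of order 2; residue -168/11.

Denominator factor (j - 12/11)^2: pole of order 2 at 12/11, modulus 12/11.
The radius of convergence is the smallest modulus among the singular points: 12/11.
At the order-2 pole 12/11 set g(j) = (j - (12/11))^2*f(j) = -10*j**2/3 - 8*j + 27/38.
Order-2 pole: residue = g'(a); g'(12/11) = -168/11, so the residue is -168/11.


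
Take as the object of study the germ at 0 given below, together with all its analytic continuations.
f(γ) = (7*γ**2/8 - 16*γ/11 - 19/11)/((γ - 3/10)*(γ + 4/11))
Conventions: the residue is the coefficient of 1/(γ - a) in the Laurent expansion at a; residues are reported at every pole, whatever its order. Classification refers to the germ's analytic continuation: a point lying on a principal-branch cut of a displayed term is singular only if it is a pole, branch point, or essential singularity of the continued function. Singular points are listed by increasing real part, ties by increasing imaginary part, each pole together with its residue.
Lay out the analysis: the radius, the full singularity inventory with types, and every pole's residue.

Denominator factor (γ + 4/11): pole of order 1 at -4/11, modulus 4/11.
Denominator factor (γ - 3/10): pole of order 1 at 3/10, modulus 3/10.
The radius of convergence is the smallest modulus among the singular points: 3/10.
At the order-1 pole -4/11 set g(γ) = (γ - (-4/11))*f(γ) = (7*γ**2/8 - 16*γ/11 - 19/11)/(γ - 3/10).
Simple pole: residue = g(a) at a = -4/11, which is 1310/803.
At the order-1 pole 3/10 set g(γ) = (γ - (3/10))*f(γ) = (7*γ**2/8 - 16*γ/11 - 19/11)/(γ + 4/11).
Simple pole: residue = g(a) at a = 3/10, which is -18347/5840.
List the singular points by increasing real part (a conjugate pair: the negative imaginary part first).

Radius of convergence at 0: 3/10.
At -4/11: a pole of order 1; residue 1310/803.
At 3/10: a pole of order 1; residue -18347/5840.


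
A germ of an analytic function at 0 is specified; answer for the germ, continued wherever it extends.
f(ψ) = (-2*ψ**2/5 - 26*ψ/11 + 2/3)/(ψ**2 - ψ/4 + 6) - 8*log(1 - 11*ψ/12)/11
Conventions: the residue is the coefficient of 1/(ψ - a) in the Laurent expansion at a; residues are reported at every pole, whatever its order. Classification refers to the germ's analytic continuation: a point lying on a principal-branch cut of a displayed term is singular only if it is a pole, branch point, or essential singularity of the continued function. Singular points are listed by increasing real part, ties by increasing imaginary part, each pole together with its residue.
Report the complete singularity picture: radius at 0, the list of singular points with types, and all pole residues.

Radius of convergence at 0: 12/11.
At (1/8) - ((1/8)*sqrt(383))*i: a pole of order 1; residue (-271/220) + ((7283/252780)*sqrt(383))*i.
At (1/8) + ((1/8)*sqrt(383))*i: a pole of order 1; residue (-271/220) - ((7283/252780)*sqrt(383))*i.
At 12/11: a logarithmic branch point.

Denominator factor (ψ**2 - ψ/4 + 6): discriminant -383/16, complex-conjugate roots (1/8) + ((1/8)*sqrt(383))*i and (1/8) - ((1/8)*sqrt(383))*i; poles of order 1, moduli sqrt(6) and sqrt(6).
Branch term (-8/11)*log(1 - ψ/(12/11)): its argument vanishes at ψ = 12/11, a logarithmic branch point, modulus 12/11.
The radius of convergence is the smallest modulus among the singular points: 12/11.
The branch term is analytic at (1/8) - ((1/8)*sqrt(383))*i and contributes nothing to the residue; only the rational part matters.
The factor ψ**2 - ψ/4 + 6 splits as (ψ - a)(ψ - a') with a = (1/8) - ((1/8)*sqrt(383))*i, a' = (1/8) + ((1/8)*sqrt(383))*i. At the order-1 pole a set g(ψ) = (ψ - a)*(rational part) = [-2*ψ**2/5 - 26*ψ/11 + 2/3] / (ψ - a').
Simple pole: residue = g(a) at a = (1/8) - ((1/8)*sqrt(383))*i, which is (-271/220) + ((7283/252780)*sqrt(383))*i.
The branch term is analytic at (1/8) + ((1/8)*sqrt(383))*i and contributes nothing to the residue; only the rational part matters.
The factor ψ**2 - ψ/4 + 6 splits as (ψ - a)(ψ - a') with a = (1/8) + ((1/8)*sqrt(383))*i, a' = (1/8) - ((1/8)*sqrt(383))*i. At the order-1 pole a set g(ψ) = (ψ - a)*(rational part) = [-2*ψ**2/5 - 26*ψ/11 + 2/3] / (ψ - a').
Simple pole: residue = g(a) at a = (1/8) + ((1/8)*sqrt(383))*i, which is (-271/220) - ((7283/252780)*sqrt(383))*i.
List the singular points by increasing real part (a conjugate pair: the negative imaginary part first).


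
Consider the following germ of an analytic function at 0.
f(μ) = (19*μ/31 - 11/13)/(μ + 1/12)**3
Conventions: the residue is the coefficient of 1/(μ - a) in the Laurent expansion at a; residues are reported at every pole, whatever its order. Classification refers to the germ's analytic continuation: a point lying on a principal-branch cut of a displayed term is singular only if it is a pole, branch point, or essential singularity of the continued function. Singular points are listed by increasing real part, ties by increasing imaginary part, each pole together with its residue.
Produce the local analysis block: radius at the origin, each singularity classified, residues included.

Radius of convergence at 0: 1/12.
At -1/12: a pole of order 3; residue 0.

Denominator factor (μ + 1/12)^3: pole of order 3 at -1/12, modulus 1/12.
The radius of convergence is the smallest modulus among the singular points: 1/12.
At the order-3 pole -1/12 set g(μ) = (μ - (-1/12))^3*f(μ) = 19*μ/31 - 11/13.
Order-3 pole: residue = g''(a)/2; g''(-1/12) = 0, so the residue is 0.


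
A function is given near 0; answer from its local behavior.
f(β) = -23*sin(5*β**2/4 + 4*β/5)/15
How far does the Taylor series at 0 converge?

The factor -sin(5*β**2/4 + 4*β/5) is entire and contributes no finite singular point.
The polynomial part has no poles.
No finite singular points: the Taylor series at 0 converges everywhere.

The radius of convergence is infinite.


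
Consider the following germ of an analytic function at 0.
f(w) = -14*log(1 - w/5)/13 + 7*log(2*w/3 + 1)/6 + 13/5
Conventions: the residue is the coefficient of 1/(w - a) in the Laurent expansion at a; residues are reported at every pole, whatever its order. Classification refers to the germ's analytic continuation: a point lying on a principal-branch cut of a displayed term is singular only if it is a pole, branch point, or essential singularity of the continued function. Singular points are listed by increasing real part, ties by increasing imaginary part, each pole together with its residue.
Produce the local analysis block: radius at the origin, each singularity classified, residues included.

Branch term (-14/13)*log(1 - w/(5)): its argument vanishes at w = 5, a logarithmic branch point, modulus 5.
Branch term (7/6)*log(1 - w/(-3/2)): its argument vanishes at w = -3/2, a logarithmic branch point, modulus 3/2.
The radius of convergence is the smallest modulus among the singular points: 3/2.
List the singular points by increasing real part (a conjugate pair: the negative imaginary part first).

Radius of convergence at 0: 3/2.
At -3/2: a logarithmic branch point.
At 5: a logarithmic branch point.


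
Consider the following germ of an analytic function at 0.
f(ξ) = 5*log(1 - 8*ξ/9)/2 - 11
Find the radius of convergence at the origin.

The radius of convergence is 9/8.

Branch term (5/2)*log(1 - ξ/(9/8)): its argument vanishes at ξ = 9/8, a logarithmic branch point, modulus 9/8.
The radius of convergence is the smallest modulus among the singular points: 9/8.


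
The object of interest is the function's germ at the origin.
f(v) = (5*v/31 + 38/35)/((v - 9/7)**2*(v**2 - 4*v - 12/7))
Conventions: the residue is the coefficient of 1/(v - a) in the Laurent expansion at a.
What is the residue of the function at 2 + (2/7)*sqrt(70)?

The factor v**2 - 4*v - 12/7 splits as (v - a)(v - a') with a = 2 + (2/7)*sqrt(70), a' = 2 - (2/7)*sqrt(70). At the order-1 pole a set g(v) = (v - a)*f(v) = [(5*v/31 + 38/35)/(v - 9/7)**2] / (v - a').
Simple pole: residue = g(a) at a = 2 + (2/7)*sqrt(70), which is -75019/4031550 + (69307/10078875)*sqrt(70).

The residue is -75019/4031550 + (69307/10078875)*sqrt(70).


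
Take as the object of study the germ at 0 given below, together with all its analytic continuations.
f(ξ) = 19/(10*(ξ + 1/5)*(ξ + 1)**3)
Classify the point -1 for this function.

The denominator factor ξ + 1 vanishes at -1 and appears to the power 3; the numerator there equals 19/10, nonzero, and no other factor vanishes.
Hence a pole whose order is the multiplicity, 3.

The point is a pole of order 3.


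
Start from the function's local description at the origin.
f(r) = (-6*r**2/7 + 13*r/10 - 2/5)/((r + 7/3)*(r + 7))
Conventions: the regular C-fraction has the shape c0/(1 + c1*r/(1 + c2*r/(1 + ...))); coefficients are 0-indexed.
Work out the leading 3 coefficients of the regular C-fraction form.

The regular C-fraction coefficients are [-6/245, 107/28, -8105/2996].

Taylor coefficients (expand at 0): a_0 = -6/245, a_1 = 321/3430, a_2 = -1254/12005.
c0 = a_0 = -6/245. Peel one level at a time: if S = 1 + c*r/S' with S'(0) = 1, then c is the r-coefficient of S and S' = c*r/(S - 1).
S_1 = c0/f = 1 + (107/28)*r + (8105/784)*r^2 + ...; c1 = 107/28.
S_2 = c1*r/(S_1 - 1) = 1 + (-8105/2996)*r + ...; c2 = -8105/2996.


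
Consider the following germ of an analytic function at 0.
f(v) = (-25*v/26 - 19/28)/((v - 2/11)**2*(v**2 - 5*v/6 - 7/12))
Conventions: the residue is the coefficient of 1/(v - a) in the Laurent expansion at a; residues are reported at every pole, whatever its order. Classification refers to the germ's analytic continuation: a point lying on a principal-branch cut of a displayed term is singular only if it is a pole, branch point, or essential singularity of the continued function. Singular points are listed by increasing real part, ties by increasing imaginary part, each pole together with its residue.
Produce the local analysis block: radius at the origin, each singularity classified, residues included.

Denominator factor (v**2 - 5*v/6 - 7/12): discriminant 109/36, real irrational roots 5/12 + (1/12)*sqrt(109) and 5/12 - (1/12)*sqrt(109); poles of order 1, moduli 5/12 + (1/12)*sqrt(109) and -5/12 + (1/12)*sqrt(109).
Denominator factor (v - 2/11)^2: pole of order 2 at 2/11, modulus 2/11.
The radius of convergence is the smallest modulus among the singular points: 2/11.
The factor v**2 - 5*v/6 - 7/12 splits as (v - a)(v - a') with a = 5/12 - (1/12)*sqrt(109), a' = 5/12 + (1/12)*sqrt(109). At the order-1 pole a set g(v) = (v - a)*f(v) = [(-25*v/26 - 19/28)/(v - 2/11)**2] / (v - a').
Simple pole: residue = g(a) at a = 5/12 - (1/12)*sqrt(109), which is -26280474/94490851 + (47335200/792269443)*sqrt(109).
At the order-2 pole 2/11 set g(v) = (v - (2/11))^2*f(v) = (-25*v/26 - 19/28)/(v**2 - 5*v/6 - 7/12).
Order-2 pole: residue = g'(a); g'(2/11) = 52560948/94490851, so the residue is 52560948/94490851.
The factor v**2 - 5*v/6 - 7/12 splits as (v - a)(v - a') with a = 5/12 + (1/12)*sqrt(109), a' = 5/12 - (1/12)*sqrt(109). At the order-1 pole a set g(v) = (v - a)*f(v) = [(-25*v/26 - 19/28)/(v - 2/11)**2] / (v - a').
Simple pole: residue = g(a) at a = 5/12 + (1/12)*sqrt(109), which is -26280474/94490851 - (47335200/792269443)*sqrt(109).
List the singular points by increasing real part (a conjugate pair: the negative imaginary part first).

Radius of convergence at 0: 2/11.
At 5/12 - (1/12)*sqrt(109): a pole of order 1; residue -26280474/94490851 + (47335200/792269443)*sqrt(109).
At 2/11: a pole of order 2; residue 52560948/94490851.
At 5/12 + (1/12)*sqrt(109): a pole of order 1; residue -26280474/94490851 - (47335200/792269443)*sqrt(109).


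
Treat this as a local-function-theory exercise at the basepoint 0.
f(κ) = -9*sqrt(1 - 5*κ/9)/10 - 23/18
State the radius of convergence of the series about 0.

The radius of convergence is 9/5.

Branch term (-9/10)*sqrt(1 - κ/(9/5)): its argument vanishes at κ = 9/5, a square-root branch point, modulus 9/5.
The radius of convergence is the smallest modulus among the singular points: 9/5.


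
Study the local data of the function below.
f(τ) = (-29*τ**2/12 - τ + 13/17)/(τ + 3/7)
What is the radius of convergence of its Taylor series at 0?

Denominator factor (τ + 3/7): pole of order 1 at -3/7, modulus 3/7.
The radius of convergence is the smallest modulus among the singular points: 3/7.

The radius of convergence is 3/7.


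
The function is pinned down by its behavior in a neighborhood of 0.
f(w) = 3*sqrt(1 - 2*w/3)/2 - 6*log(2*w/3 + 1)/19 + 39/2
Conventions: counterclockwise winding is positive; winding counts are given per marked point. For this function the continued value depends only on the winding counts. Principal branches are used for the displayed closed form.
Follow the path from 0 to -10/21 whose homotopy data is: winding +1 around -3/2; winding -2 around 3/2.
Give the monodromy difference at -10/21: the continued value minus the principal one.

Continued minus principal equals -(12/19)*pi*i.

The rational part is single-valued and drops out of the difference; each branch term changes only by its own monodromy.
(3/2)*sqrt(1 - w/(3/2)): winding -2 is even, the square root returns to the same sheet, contribution 0.
(-6/19)*log(1 - w/(-3/2)): each positive loop around -3/2 adds 2*pi*i to the log, so winding +1 contributes (-6/19)*(1)*2*pi*i = -(12/19)*pi*i.
Summing the contributions at w = -10/21 gives -(12/19)*pi*i.


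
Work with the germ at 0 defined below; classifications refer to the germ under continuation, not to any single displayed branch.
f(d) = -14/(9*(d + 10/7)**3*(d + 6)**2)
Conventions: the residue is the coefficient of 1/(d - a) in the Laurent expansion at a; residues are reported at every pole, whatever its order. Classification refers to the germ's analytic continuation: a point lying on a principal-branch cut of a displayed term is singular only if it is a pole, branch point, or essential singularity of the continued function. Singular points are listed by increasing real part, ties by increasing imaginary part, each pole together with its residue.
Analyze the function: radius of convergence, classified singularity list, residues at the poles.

Radius of convergence at 0: 10/7.
At -6: a pole of order 2; residue 16807/1572864.
At -10/7: a pole of order 3; residue -16807/1572864.

Denominator factor (d + 10/7)^3: pole of order 3 at -10/7, modulus 10/7.
Denominator factor (d + 6)^2: pole of order 2 at -6, modulus 6.
The radius of convergence is the smallest modulus among the singular points: 10/7.
At the order-2 pole -6 set g(d) = (d - (-6))^2*f(d) = -14/(9*(d + 10/7)**3).
Order-2 pole: residue = g'(a); g'(-6) = 16807/1572864, so the residue is 16807/1572864.
At the order-3 pole -10/7 set g(d) = (d - (-10/7))^3*f(d) = -14/(9*(d + 6)**2).
Order-3 pole: residue = g''(a)/2; g''(-10/7) = -16807/786432, so the residue is -16807/1572864.
List the singular points by increasing real part (a conjugate pair: the negative imaginary part first).


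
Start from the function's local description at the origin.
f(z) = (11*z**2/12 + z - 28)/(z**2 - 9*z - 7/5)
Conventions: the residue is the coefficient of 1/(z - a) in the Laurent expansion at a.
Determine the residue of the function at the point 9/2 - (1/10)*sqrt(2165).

The factor z**2 - 9*z - 7/5 splits as (z - a)(z - a') with a = 9/2 - (1/10)*sqrt(2165), a' = 9/2 + (1/10)*sqrt(2165). At the order-1 pole a set g(z) = (z - a)*f(z) = [11*z**2/12 + z - 28] / (z - a').
Simple pole: residue = g(a) at a = 9/2 - (1/10)*sqrt(2165), which is 37/8 - (1789/51960)*sqrt(2165).

The residue is 37/8 - (1789/51960)*sqrt(2165).


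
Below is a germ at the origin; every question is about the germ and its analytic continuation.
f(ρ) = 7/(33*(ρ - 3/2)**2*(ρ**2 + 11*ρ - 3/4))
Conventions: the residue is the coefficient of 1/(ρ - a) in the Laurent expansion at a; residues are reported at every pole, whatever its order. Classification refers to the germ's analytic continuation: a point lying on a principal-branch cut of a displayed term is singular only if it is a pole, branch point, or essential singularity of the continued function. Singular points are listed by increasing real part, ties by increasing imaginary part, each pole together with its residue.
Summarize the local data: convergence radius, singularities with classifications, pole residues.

Denominator factor (ρ**2 + 11*ρ - 3/4): discriminant 124, real irrational roots -11/2 + sqrt(31) and -11/2 - sqrt(31); poles of order 1, moduli -11/2 + sqrt(31) and 11/2 + sqrt(31).
Denominator factor (ρ - 3/2)^2: pole of order 2 at 3/2, modulus 3/2.
The radius of convergence is the smallest modulus among the singular points: -11/2 + sqrt(31).
The factor ρ**2 + 11*ρ - 3/4 splits as (ρ - a)(ρ - a') with a = -11/2 - sqrt(31), a' = -11/2 + sqrt(31). At the order-1 pole a set g(ρ) = (ρ - a)*f(ρ) = [7/(33*(ρ - 3/2)**2)] / (ρ - a').
Simple pole: residue = g(a) at a = -11/2 - sqrt(31), which is 49/10692 - (70/82863)*sqrt(31).
The factor ρ**2 + 11*ρ - 3/4 splits as (ρ - a)(ρ - a') with a = -11/2 + sqrt(31), a' = -11/2 - sqrt(31). At the order-1 pole a set g(ρ) = (ρ - a)*f(ρ) = [7/(33*(ρ - 3/2)**2)] / (ρ - a').
Simple pole: residue = g(a) at a = -11/2 + sqrt(31), which is 49/10692 + (70/82863)*sqrt(31).
At the order-2 pole 3/2 set g(ρ) = (ρ - (3/2))^2*f(ρ) = 7/(33*(ρ**2 + 11*ρ - 3/4)).
Order-2 pole: residue = g'(a); g'(3/2) = -49/5346, so the residue is -49/5346.
List the singular points by increasing real part (a conjugate pair: the negative imaginary part first).

Radius of convergence at 0: -11/2 + sqrt(31).
At -11/2 - sqrt(31): a pole of order 1; residue 49/10692 - (70/82863)*sqrt(31).
At -11/2 + sqrt(31): a pole of order 1; residue 49/10692 + (70/82863)*sqrt(31).
At 3/2: a pole of order 2; residue -49/5346.


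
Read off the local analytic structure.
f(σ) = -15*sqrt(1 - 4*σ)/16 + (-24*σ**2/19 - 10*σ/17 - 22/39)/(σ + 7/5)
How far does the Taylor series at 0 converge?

Denominator factor (σ + 7/5): pole of order 1 at -7/5, modulus 7/5.
Branch term (-15/16)*sqrt(1 - σ/(1/4)): its argument vanishes at σ = 1/4, a square-root branch point, modulus 1/4.
The radius of convergence is the smallest modulus among the singular points: 1/4.

The radius of convergence is 1/4.


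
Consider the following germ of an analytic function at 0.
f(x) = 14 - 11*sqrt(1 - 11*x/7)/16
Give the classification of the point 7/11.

The point is an algebraic (square-root) branch point.

The term (-11/16)*sqrt(1 - x/(7/11)) has argument 1 - 7/11/(7/11) = 0 at 7/11: a square-root (algebraic, two-sheeted) branch point; the remaining terms are analytic or single-valued there.


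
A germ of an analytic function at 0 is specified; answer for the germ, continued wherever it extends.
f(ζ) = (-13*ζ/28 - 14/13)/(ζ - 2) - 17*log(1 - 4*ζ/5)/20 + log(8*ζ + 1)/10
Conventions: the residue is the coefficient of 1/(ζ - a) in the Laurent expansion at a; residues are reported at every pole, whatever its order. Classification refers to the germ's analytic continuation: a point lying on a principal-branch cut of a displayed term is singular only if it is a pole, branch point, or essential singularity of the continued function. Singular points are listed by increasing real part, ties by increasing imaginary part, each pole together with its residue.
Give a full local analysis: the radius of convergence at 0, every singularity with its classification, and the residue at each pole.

Denominator factor (ζ - 2): pole of order 1 at 2, modulus 2.
Branch term (1/10)*log(1 - ζ/(-1/8)): its argument vanishes at ζ = -1/8, a logarithmic branch point, modulus 1/8.
Branch term (-17/20)*log(1 - ζ/(5/4)): its argument vanishes at ζ = 5/4, a logarithmic branch point, modulus 5/4.
The radius of convergence is the smallest modulus among the singular points: 1/8.
The branch terms are analytic at 2 and contribute nothing to the residue; only the rational part matters.
At the order-1 pole 2 set g(ζ) = (ζ - (2))*(rational part) = -13*ζ/28 - 14/13.
Simple pole: residue = g(a) at a = 2, which is -365/182.
List the singular points by increasing real part (a conjugate pair: the negative imaginary part first).

Radius of convergence at 0: 1/8.
At -1/8: a logarithmic branch point.
At 5/4: a logarithmic branch point.
At 2: a pole of order 1; residue -365/182.


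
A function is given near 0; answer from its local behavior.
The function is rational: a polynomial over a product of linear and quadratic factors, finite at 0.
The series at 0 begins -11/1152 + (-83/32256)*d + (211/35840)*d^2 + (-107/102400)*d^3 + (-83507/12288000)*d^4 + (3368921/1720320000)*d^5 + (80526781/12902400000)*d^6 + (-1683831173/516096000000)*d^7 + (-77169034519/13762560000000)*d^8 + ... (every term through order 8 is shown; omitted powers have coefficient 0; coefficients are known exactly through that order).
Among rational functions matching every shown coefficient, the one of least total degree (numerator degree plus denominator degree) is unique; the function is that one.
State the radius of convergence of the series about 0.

No rational of total degree below 7 reproduces all 9 coefficients; solving the [2/5] Pade equations on them gives f(d) = (d**2/6 - 6*d/35 + 11/18)/((d - 4)**3*(d**2 + d/5 + 1)), whose expansion matches every shown term.
Denominator factor (d - 4)^3: pole of order 3 at 4, modulus 4.
Denominator factor (d**2 + d/5 + 1): discriminant -99/25, complex-conjugate roots (-1/10) + ((3/10)*sqrt(11))*i and (-1/10) - ((3/10)*sqrt(11))*i; poles of order 1, moduli 1 and 1.
The radius of convergence is the smallest modulus among the singular points: 1.

The radius of convergence is 1.


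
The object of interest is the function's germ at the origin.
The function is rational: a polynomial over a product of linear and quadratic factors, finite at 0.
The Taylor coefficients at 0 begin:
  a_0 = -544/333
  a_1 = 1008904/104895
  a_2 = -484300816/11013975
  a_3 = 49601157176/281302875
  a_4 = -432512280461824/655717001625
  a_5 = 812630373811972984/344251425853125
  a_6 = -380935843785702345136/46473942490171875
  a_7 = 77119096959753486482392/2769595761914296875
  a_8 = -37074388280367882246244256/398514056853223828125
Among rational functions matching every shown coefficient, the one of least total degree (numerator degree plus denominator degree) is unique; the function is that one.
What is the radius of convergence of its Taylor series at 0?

The radius of convergence is 11/14 - (1/42)*sqrt(354).

No rational of total degree below 7 reproduces all 9 coefficients; solving the [1/6] Pade equations on them gives f(τ) = (-τ/2 - 34/37)/((τ - 9/5)**2*(τ**2 + 11*τ/7 + 5/12)**2), whose expansion matches every shown term.
Denominator factor (τ - 9/5)^2: pole of order 2 at 9/5, modulus 9/5.
Denominator factor (τ**2 + 11*τ/7 + 5/12)^2: discriminant 118/147, real irrational roots -11/14 + (1/42)*sqrt(354) and -11/14 - (1/42)*sqrt(354); poles of order 2, moduli 11/14 - (1/42)*sqrt(354) and 11/14 + (1/42)*sqrt(354).
The radius of convergence is the smallest modulus among the singular points: 11/14 - (1/42)*sqrt(354).


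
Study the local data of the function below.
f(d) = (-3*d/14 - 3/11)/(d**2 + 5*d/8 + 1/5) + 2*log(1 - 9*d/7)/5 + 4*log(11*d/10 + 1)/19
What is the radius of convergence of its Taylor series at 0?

Denominator factor (d**2 + 5*d/8 + 1/5): discriminant -131/320, complex-conjugate roots (-5/16) + ((1/80)*sqrt(655))*i and (-5/16) - ((1/80)*sqrt(655))*i; poles of order 1, moduli (1/5)*sqrt(5) and (1/5)*sqrt(5).
Branch term (2/5)*log(1 - d/(7/9)): its argument vanishes at d = 7/9, a logarithmic branch point, modulus 7/9.
Branch term (4/19)*log(1 - d/(-10/11)): its argument vanishes at d = -10/11, a logarithmic branch point, modulus 10/11.
The radius of convergence is the smallest modulus among the singular points: (1/5)*sqrt(5).

The radius of convergence is (1/5)*sqrt(5).


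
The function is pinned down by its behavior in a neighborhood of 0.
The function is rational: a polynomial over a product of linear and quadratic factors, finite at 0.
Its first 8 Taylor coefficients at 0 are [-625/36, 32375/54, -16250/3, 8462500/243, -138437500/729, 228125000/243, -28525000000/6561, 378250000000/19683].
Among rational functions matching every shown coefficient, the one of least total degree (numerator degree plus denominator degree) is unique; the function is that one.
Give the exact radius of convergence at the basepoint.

The radius of convergence is 3/10.

No rational of total degree below 4 reproduces all 8 coefficients; solving the [1/3] Pade equations on them gives f(λ) = (23*λ/2 - 15/32)/(λ + 3/10)**3, whose expansion matches every shown term.
Denominator factor (λ + 3/10)^3: pole of order 3 at -3/10, modulus 3/10.
The radius of convergence is the smallest modulus among the singular points: 3/10.


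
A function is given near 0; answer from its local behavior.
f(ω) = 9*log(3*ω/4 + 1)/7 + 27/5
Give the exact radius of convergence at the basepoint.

The radius of convergence is 4/3.

Branch term (9/7)*log(1 - ω/(-4/3)): its argument vanishes at ω = -4/3, a logarithmic branch point, modulus 4/3.
The radius of convergence is the smallest modulus among the singular points: 4/3.


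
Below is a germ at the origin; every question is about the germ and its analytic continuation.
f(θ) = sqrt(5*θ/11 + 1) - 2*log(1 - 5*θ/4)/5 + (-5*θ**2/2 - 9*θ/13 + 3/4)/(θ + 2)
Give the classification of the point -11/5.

The point is an algebraic (square-root) branch point.

The term (1)*sqrt(1 - θ/(-11/5)) has argument 1 - -11/5/(-11/5) = 0 at -11/5: a square-root (algebraic, two-sheeted) branch point; the remaining terms are analytic or single-valued there.


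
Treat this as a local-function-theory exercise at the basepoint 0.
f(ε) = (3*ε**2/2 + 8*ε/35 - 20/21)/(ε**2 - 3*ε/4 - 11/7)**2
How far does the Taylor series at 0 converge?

Denominator factor (ε**2 - 3*ε/4 - 11/7)^2: discriminant 767/112, real irrational roots 3/8 + (1/56)*sqrt(5369) and 3/8 - (1/56)*sqrt(5369); poles of order 2, moduli 3/8 + (1/56)*sqrt(5369) and -3/8 + (1/56)*sqrt(5369).
The radius of convergence is the smallest modulus among the singular points: -3/8 + (1/56)*sqrt(5369).

The radius of convergence is -3/8 + (1/56)*sqrt(5369).


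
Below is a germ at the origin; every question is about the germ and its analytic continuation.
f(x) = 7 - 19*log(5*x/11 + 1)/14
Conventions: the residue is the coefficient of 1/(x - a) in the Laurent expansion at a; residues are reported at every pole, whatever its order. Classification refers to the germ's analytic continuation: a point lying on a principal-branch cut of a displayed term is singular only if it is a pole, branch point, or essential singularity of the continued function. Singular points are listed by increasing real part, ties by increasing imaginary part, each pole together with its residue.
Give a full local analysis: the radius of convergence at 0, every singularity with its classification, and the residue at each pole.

Radius of convergence at 0: 11/5.
At -11/5: a logarithmic branch point.

Branch term (-19/14)*log(1 - x/(-11/5)): its argument vanishes at x = -11/5, a logarithmic branch point, modulus 11/5.
The radius of convergence is the smallest modulus among the singular points: 11/5.


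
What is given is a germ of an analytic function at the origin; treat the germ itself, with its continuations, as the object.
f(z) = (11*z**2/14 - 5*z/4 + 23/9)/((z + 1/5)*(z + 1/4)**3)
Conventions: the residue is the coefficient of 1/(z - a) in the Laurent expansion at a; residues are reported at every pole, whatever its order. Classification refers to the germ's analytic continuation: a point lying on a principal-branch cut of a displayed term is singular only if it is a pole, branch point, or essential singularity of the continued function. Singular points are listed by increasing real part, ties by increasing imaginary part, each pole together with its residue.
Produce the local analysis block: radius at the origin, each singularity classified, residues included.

Radius of convergence at 0: 1/5.
At -1/4: a pole of order 3; residue -1429840/63.
At -1/5: a pole of order 1; residue 1429840/63.

Denominator factor (z + 1/4)^3: pole of order 3 at -1/4, modulus 1/4.
Denominator factor (z + 1/5): pole of order 1 at -1/5, modulus 1/5.
The radius of convergence is the smallest modulus among the singular points: 1/5.
At the order-3 pole -1/4 set g(z) = (z - (-1/4))^3*f(z) = (11*z**2/14 - 5*z/4 + 23/9)/(z + 1/5).
Order-3 pole: residue = g''(a)/2; g''(-1/4) = -2859680/63, so the residue is -1429840/63.
At the order-1 pole -1/5 set g(z) = (z - (-1/5))*f(z) = (11*z**2/14 - 5*z/4 + 23/9)/(z + 1/4)**3.
Simple pole: residue = g(a) at a = -1/5, which is 1429840/63.
List the singular points by increasing real part (a conjugate pair: the negative imaginary part first).


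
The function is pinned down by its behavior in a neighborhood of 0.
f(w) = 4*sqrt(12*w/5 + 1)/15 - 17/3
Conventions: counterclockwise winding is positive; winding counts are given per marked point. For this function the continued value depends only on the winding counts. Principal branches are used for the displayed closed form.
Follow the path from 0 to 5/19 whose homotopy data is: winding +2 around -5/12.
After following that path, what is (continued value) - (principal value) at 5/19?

Continued minus principal equals 0.

The rational part is single-valued and drops out of the difference; each branch term changes only by its own monodromy.
(4/15)*sqrt(1 - w/(-5/12)): winding +2 is even, the square root returns to the same sheet, contribution 0.
Summing the contributions at w = 5/19 gives 0.


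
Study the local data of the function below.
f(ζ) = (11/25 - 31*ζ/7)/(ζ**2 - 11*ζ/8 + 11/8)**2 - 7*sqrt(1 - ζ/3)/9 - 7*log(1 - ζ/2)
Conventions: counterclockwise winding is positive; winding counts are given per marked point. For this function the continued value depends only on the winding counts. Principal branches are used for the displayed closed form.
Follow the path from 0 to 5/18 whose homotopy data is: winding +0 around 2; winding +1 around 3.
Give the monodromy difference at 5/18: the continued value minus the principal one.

Continued minus principal equals (49/81)*sqrt(6).

The rational part is single-valued and drops out of the difference; each branch term changes only by its own monodromy.
(-7/9)*sqrt(1 - ζ/(3)): winding +1 is odd, the square root flips sign, contributing -2*(-7/9)*sqrt(1 - (5/18)/(3)) = -2*(-7/9)*sqrt(49/54) = (49/81)*sqrt(6).
(-7)*log(1 - ζ/(2)): winding 0 around 2, so this term returns to its principal value, contribution 0.
Summing the contributions at ζ = 5/18 gives (49/81)*sqrt(6).


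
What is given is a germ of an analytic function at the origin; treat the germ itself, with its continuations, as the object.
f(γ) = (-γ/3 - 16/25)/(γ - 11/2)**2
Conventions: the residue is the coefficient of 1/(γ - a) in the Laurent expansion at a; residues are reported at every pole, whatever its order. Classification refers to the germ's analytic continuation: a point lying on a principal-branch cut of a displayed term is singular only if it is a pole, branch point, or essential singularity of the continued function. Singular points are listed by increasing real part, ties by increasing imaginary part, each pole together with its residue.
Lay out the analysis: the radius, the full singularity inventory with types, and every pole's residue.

Radius of convergence at 0: 11/2.
At 11/2: a pole of order 2; residue -1/3.

Denominator factor (γ - 11/2)^2: pole of order 2 at 11/2, modulus 11/2.
The radius of convergence is the smallest modulus among the singular points: 11/2.
At the order-2 pole 11/2 set g(γ) = (γ - (11/2))^2*f(γ) = -γ/3 - 16/25.
Order-2 pole: residue = g'(a); g'(11/2) = -1/3, so the residue is -1/3.


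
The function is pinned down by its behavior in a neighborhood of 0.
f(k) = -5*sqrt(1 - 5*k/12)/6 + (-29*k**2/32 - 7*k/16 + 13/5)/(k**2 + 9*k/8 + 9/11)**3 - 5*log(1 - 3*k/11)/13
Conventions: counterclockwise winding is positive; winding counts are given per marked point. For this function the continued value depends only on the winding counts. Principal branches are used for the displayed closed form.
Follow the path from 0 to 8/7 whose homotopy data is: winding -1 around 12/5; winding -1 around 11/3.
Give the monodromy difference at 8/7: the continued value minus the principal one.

Continued minus principal equals ((5/63)*sqrt(231)) + ((10/13)*pi)*i.

The rational part is single-valued and drops out of the difference; each branch term changes only by its own monodromy.
(-5/6)*sqrt(1 - k/(12/5)): winding -1 is odd, the square root flips sign, contributing -2*(-5/6)*sqrt(1 - (8/7)/(12/5)) = -2*(-5/6)*sqrt(11/21) = (5/63)*sqrt(231).
(-5/13)*log(1 - k/(11/3)): each positive loop around 11/3 adds 2*pi*i to the log, so winding -1 contributes (-5/13)*(-1)*2*pi*i = (10/13)*pi*i.
Summing the contributions at k = 8/7 gives ((5/63)*sqrt(231)) + ((10/13)*pi)*i.
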